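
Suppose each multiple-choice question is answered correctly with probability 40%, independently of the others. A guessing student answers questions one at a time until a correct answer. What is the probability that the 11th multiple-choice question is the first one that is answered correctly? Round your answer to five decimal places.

0.00242

Geometric (trials to first success), p = 0.40.
P(Y = 11) = (1−p)^10 · p = 0.0060466 · 0.40 = 0.0024186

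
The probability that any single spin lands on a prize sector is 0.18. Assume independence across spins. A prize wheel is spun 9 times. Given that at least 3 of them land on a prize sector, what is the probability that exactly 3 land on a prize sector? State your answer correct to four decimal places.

0.7076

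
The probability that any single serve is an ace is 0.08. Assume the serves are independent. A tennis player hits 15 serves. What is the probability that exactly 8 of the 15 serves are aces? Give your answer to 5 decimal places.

X ~ Binomial(n=15, p=0.08).
P(X=8) = C(15,8) · p^8 · (1−p)^7
= 6435 · 1.6777e-09 · 0.55785 = 0.0000060

0.00001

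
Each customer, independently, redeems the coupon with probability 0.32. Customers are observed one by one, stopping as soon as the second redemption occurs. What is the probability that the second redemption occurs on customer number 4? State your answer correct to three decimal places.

Y = trial on which the second success occurs; negative binomial, r=2, p=0.32.
P(Y=4) = C(3,1) · p^2 · (1−p)^2
= 3 · 0.1024 · 0.4624 = 0.14205

0.142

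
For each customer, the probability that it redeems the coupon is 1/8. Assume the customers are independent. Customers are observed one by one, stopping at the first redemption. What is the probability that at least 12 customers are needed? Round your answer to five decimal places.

Y = number of customers to the first success; geometric, p = 0.125.
P(Y > 11) = P(first 11 all fail) = (1−p)^11 = 0.2301911

0.23019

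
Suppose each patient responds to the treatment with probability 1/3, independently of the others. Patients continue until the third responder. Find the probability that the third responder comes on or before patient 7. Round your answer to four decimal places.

0.4294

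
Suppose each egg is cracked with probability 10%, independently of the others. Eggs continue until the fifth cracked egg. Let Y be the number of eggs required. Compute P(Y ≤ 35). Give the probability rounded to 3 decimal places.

0.269

Finishing within 35 eggs ⇔ at least 5 successes in the first 35. With X ~ Binomial(35, 0.10), P(Y ≤ 35) = 1 − P(X ≤ 4).
  k=0: C(35,0)·0.10^0·0.90^35 = 0.02503
  k=1: C(35,1)·0.10^1·0.90^34 = 0.09734
  k=2: C(35,2)·0.10^2·0.90^33 = 0.18387
  k=3: C(35,3)·0.10^3·0.90^32 = 0.22473
  k=4: C(35,4)·0.10^4·0.90^31 = 0.19976
1 − 0.73075 = 0.26925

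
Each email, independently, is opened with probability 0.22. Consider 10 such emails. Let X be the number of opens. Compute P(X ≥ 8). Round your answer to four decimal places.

0.0002

X ~ Binomial(10, 0.22); P(X ≥ 8) = Σ C(10,k) p^k (1−p)^(10−k) over k:
  k=8: C(10,8)·0.22^8·0.78^2 = 0.000150
  k=9: C(10,9)·0.22^9·0.78^1 = 0.000009
  k=10: C(10,10)·0.22^10·0.78^0 = 0.000000
Total = 0.000160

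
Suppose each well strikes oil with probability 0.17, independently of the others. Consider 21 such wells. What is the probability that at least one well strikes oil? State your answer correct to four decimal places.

0.9800

P(at least one) = 1 − P(none) = 1 − (1 − 0.17)^21
= 1 − 0.019982 = 0.980018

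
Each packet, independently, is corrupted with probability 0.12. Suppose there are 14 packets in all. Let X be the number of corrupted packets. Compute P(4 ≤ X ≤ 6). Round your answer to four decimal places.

0.0768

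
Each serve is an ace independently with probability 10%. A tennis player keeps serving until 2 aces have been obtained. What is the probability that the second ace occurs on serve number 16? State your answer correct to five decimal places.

Y = trial on which the second success occurs; negative binomial, r=2, p=0.10.
P(Y=16) = C(15,1) · p^2 · (1−p)^14
= 15 · 0.01 · 0.22877 = 0.0343152

0.03432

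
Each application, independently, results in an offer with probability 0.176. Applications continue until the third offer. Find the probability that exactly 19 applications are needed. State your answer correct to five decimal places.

Y = trial on which the third success occurs; negative binomial, r=3, p=0.176.
P(Y=19) = C(18,2) · p^3 · (1−p)^16
= 153 · 0.0054518 · 0.045168 = 0.0376760

0.03768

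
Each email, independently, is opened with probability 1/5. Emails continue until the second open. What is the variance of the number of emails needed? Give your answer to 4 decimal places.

40.0000

Y = total emails until the second success; negative binomial with r=2, p=0.20.
Var(Y) = r(1−p)/p² = 2·0.80 / 0.20² = 40.000000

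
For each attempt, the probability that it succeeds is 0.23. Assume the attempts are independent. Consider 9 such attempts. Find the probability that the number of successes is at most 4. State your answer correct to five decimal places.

0.96503

X ~ Binomial(9, 0.23); P(X ≤ 4) = Σ C(9,k) p^k (1−p)^(9−k) over k:
  k=0: C(9,0)·0.23^0·0.77^9 = 0.0951517
  k=1: C(9,1)·0.23^1·0.77^8 = 0.2557974
  k=2: C(9,2)·0.23^2·0.77^7 = 0.3056281
  k=3: C(9,3)·0.23^3·0.77^6 = 0.2130135
  k=4: C(9,4)·0.23^4·0.77^5 = 0.0954411
Total = 0.9650318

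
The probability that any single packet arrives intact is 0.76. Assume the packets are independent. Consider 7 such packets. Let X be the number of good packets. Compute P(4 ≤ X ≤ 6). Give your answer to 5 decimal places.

0.79185

X ~ Binomial(7, 0.76); P(4 ≤ X ≤ 6) = Σ C(7,k) p^k (1−p)^(7−k) over k:
  k=4: C(7,4)·0.76^4·0.24^3 = 0.1614196
  k=5: C(7,5)·0.76^5·0.24^2 = 0.3066971
  k=6: C(7,6)·0.76^6·0.24^1 = 0.3237359
Total = 0.7918526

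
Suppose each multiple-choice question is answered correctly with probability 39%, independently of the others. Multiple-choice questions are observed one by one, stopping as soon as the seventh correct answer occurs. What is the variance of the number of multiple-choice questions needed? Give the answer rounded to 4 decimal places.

28.0736

Y = total multiple-choice questions until the seventh success; negative binomial with r=7, p=0.39.
Var(Y) = r(1−p)/p² = 7·0.61 / 0.39² = 28.073636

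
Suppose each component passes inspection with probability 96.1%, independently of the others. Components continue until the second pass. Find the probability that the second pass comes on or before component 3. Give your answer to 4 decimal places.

0.9956

Finishing within 3 components ⇔ at least 2 successes in the first 3. With X ~ Binomial(3, 0.961), P(Y ≤ 3) = 1 − P(X ≤ 1).
  k=0: C(3,0)·0.961^0·0.039^3 = 0.000059
  k=1: C(3,1)·0.961^1·0.039^2 = 0.004385
1 − 0.004444 = 0.995556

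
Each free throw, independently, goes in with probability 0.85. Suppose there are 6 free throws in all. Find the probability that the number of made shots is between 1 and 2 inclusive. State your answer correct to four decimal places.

X ~ Binomial(6, 0.85); P(1 ≤ X ≤ 2) = Σ C(6,k) p^k (1−p)^(6−k) over k:
  k=1: C(6,1)·0.85^1·0.15^5 = 0.000387
  k=2: C(6,2)·0.85^2·0.15^4 = 0.005486
Total = 0.005874

0.0059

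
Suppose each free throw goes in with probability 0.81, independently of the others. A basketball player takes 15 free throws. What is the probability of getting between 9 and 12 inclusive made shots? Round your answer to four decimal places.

0.5499

X ~ Binomial(15, 0.81); P(9 ≤ X ≤ 12) = Σ C(15,k) p^k (1−p)^(15−k) over k:
  k=9: C(15,9)·0.81^9·0.19^6 = 0.035342
  k=10: C(15,10)·0.81^10·0.19^5 = 0.090401
  k=11: C(15,11)·0.81^11·0.19^4 = 0.175179
  k=12: C(15,12)·0.81^12·0.19^3 = 0.248939
Total = 0.549861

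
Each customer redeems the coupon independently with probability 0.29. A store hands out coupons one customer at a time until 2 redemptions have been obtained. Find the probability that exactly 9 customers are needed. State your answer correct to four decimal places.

Y = trial on which the second success occurs; negative binomial, r=2, p=0.29.
P(Y=9) = C(8,1) · p^2 · (1−p)^7
= 8 · 0.0841 · 0.090951 = 0.061192

0.0612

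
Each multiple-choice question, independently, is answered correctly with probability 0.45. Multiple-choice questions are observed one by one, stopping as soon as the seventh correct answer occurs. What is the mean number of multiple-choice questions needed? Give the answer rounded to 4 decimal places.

15.5556

Y = total multiple-choice questions until the seventh success; negative binomial with r=7, p=0.45.
E[Y] = r / p = 7 / 0.45 = 15.555556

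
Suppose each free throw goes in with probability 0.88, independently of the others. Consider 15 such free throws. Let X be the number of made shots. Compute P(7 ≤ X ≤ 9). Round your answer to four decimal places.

0.0057

X ~ Binomial(15, 0.88); P(7 ≤ X ≤ 9) = Σ C(15,k) p^k (1−p)^(15−k) over k:
  k=7: C(15,7)·0.88^7·0.12^8 = 0.000113
  k=8: C(15,8)·0.88^8·0.12^7 = 0.000829
  k=9: C(15,9)·0.88^9·0.12^6 = 0.004730
Total = 0.005672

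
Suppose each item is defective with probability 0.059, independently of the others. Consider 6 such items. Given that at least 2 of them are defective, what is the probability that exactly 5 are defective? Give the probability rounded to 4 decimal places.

0.0001

X ~ Binomial(6, 0.059). Want P(X=5 | X≥2) = P(X=5) / P(X≥2).
P(X=5) = C(6,5)·0.059^5·0.941^1 = 0.000004
P(X≥2) = 1 − 0.694285 − 0.261187 = 0.044528
Ratio = 0.000004 / 0.044528 = 0.000091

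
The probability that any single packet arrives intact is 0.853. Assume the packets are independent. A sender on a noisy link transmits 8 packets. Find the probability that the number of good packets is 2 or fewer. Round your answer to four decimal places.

X ~ Binomial(8, 0.853); P(X ≤ 2) = Σ C(8,k) p^k (1−p)^(8−k) over k:
  k=0: C(8,0)·0.853^0·0.147^8 = 0.000000
  k=1: C(8,1)·0.853^1·0.147^7 = 0.000010
  k=2: C(8,2)·0.853^2·0.147^6 = 0.000206
Total = 0.000216

0.0002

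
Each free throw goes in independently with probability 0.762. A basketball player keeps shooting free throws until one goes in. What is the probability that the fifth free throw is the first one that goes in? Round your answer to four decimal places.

0.0024

Geometric (trials to first success), p = 0.762.
P(Y = 5) = (1−p)^4 · p = 0.0032085 · 0.762 = 0.002445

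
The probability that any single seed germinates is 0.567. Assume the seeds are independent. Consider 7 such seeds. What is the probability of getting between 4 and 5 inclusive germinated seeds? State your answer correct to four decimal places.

0.5244

X ~ Binomial(7, 0.567); P(4 ≤ X ≤ 5) = Σ C(7,k) p^k (1−p)^(7−k) over k:
  k=4: C(7,4)·0.567^4·0.433^3 = 0.293673
  k=5: C(7,5)·0.567^5·0.433^2 = 0.230733
Total = 0.524406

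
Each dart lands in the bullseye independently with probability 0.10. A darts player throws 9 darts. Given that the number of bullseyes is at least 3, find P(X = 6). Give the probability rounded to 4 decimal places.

X ~ Binomial(9, 0.10). Want P(X=6 | X≥3) = P(X=6) / P(X≥3).
P(X=6) = C(9,6)·0.10^6·0.90^3 = 0.000061
P(X≥3) = 1 − 0.387420 − 0.387420 − 0.172187 = 0.052972
Ratio = 0.000061 / 0.052972 = 0.001156

0.0012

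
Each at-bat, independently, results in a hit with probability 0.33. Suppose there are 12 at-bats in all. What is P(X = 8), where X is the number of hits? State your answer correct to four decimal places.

0.0140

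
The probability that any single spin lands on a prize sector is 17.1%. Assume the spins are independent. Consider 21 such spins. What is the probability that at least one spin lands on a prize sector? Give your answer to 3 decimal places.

P(at least one) = 1 − P(none) = 1 − (1 − 0.171)^21
= 1 − 0.01948 = 0.98052

0.981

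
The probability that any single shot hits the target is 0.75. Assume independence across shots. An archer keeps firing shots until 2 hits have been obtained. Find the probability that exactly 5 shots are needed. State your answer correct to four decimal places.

Y = trial on which the second success occurs; negative binomial, r=2, p=0.75.
P(Y=5) = C(4,1) · p^2 · (1−p)^3
= 4 · 0.5625 · 0.015625 = 0.035156

0.0352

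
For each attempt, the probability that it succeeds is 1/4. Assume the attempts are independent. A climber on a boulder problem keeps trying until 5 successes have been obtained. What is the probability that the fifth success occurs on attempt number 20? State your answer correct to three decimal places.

Y = trial on which the fifth success occurs; negative binomial, r=5, p=0.25.
P(Y=20) = C(19,4) · p^5 · (1−p)^15
= 3876 · 0.00097656 · 0.013363 = 0.05058

0.051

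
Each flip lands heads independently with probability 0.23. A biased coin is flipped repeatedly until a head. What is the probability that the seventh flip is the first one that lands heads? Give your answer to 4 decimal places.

0.0479

Geometric (trials to first success), p = 0.23.
P(Y = 7) = (1−p)^6 · p = 0.20842 · 0.23 = 0.047937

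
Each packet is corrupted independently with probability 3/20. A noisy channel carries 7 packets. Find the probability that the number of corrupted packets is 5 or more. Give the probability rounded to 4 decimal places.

0.0012

X ~ Binomial(7, 0.15); P(X ≥ 5) = Σ C(7,k) p^k (1−p)^(7−k) over k:
  k=5: C(7,5)·0.15^5·0.85^2 = 0.001152
  k=6: C(7,6)·0.15^6·0.85^1 = 0.000068
  k=7: C(7,7)·0.15^7·0.85^0 = 0.000002
Total = 0.001222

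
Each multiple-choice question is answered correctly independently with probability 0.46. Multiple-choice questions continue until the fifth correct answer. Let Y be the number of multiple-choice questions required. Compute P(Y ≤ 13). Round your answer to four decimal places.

0.7935

Finishing within 13 multiple-choice questions ⇔ at least 5 successes in the first 13. With X ~ Binomial(13, 0.46), P(Y ≤ 13) = 1 − P(X ≤ 4).
  k=0: C(13,0)·0.46^0·0.54^13 = 0.000332
  k=1: C(13,1)·0.46^1·0.54^12 = 0.003676
  k=2: C(13,2)·0.46^2·0.54^11 = 0.018791
  k=3: C(13,3)·0.46^3·0.54^10 = 0.058692
  k=4: C(13,4)·0.46^4·0.54^9 = 0.124992
1 − 0.206483 = 0.793517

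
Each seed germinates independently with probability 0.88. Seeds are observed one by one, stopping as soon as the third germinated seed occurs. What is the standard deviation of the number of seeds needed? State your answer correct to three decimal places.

0.682

Y = total seeds until the third success; negative binomial with r=3, p=0.88.
SD(Y) = √[r(1−p)/p²] = √(0.46488) = 0.68182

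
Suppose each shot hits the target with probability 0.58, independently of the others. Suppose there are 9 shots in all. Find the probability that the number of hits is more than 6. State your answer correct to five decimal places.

0.19605

X ~ Binomial(9, 0.58); P(X ≥ 7) = Σ C(9,k) p^k (1−p)^(9−k) over k:
  k=7: C(9,7)·0.58^7·0.42^2 = 0.1402158
  k=8: C(9,8)·0.58^8·0.42^1 = 0.0484078
  k=9: C(9,9)·0.58^9·0.42^0 = 0.0074277
Total = 0.1960513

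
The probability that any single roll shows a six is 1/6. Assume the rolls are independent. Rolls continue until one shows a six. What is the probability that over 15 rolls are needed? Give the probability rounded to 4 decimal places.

0.0649

Y = number of rolls to the first success; geometric, p = 0.166667.
P(Y > 15) = P(first 15 all fail) = (1−p)^15 = 0.064905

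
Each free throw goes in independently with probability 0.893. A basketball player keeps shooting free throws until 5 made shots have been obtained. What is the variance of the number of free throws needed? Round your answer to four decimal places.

0.6709

Y = total free throws until the fifth success; negative binomial with r=5, p=0.893.
Var(Y) = r(1−p)/p² = 5·0.107 / 0.893² = 0.670889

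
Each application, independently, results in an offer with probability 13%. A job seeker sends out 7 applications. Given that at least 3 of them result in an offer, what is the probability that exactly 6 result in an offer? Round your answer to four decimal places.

X ~ Binomial(7, 0.13). Want P(X=6 | X≥3) = P(X=6) / P(X≥3).
P(X=6) = C(7,6)·0.13^6·0.87^1 = 0.000029
P(X≥3) = 1 − 0.377255 − 0.394600 − 0.176890 = 0.051256
Ratio = 0.000029 / 0.051256 = 0.000574

0.0006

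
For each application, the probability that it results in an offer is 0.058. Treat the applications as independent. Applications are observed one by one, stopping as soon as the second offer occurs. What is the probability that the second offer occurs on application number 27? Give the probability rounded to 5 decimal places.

Y = trial on which the second success occurs; negative binomial, r=2, p=0.058.
P(Y=27) = C(26,1) · p^2 · (1−p)^25
= 26 · 0.003364 · 0.22453 = 0.0196382

0.01964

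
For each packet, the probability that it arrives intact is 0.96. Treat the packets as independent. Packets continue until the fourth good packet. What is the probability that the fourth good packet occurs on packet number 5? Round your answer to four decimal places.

Y = trial on which the fourth success occurs; negative binomial, r=4, p=0.96.
P(Y=5) = C(4,3) · p^4 · (1−p)^1
= 4 · 0.84935 · 0.04 = 0.135895

0.1359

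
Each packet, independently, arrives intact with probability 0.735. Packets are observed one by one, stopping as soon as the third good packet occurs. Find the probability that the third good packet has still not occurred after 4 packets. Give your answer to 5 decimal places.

0.28727

Needing more than 4 packets ⇔ fewer than 3 successes in the first 4. With X ~ Binomial(4, 0.735), P(Y > 4) = P(X ≤ 2).
  k=0: C(4,0)·0.735^0·0.265^4 = 0.0049316
  k=1: C(4,1)·0.735^1·0.265^3 = 0.0547123
  k=2: C(4,2)·0.735^2·0.265^2 = 0.2276238
P(X ≤ 2) = 0.2872677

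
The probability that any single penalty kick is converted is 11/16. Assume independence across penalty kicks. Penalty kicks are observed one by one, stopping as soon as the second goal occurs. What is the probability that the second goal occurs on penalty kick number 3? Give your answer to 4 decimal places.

0.2954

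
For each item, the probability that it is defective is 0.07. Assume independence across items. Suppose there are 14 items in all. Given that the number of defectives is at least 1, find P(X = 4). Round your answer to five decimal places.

0.01823

X ~ Binomial(14, 0.07). Want P(X=4 | X≥1) = P(X=4) / P(X≥1).
P(X=4) = C(14,4)·0.07^4·0.93^10 = 0.0116320
P(X≥1) = 1 − 0.3620439 = 0.6379561
Ratio = 0.0116320 / 0.6379561 = 0.0182333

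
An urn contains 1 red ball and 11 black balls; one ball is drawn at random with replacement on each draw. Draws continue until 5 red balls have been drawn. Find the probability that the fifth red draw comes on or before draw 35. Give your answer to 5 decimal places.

0.16298

Finishing within 35 draws ⇔ at least 5 successes in the first 35. With X ~ Binomial(35, 0.083333), P(Y ≤ 35) = 1 − P(X ≤ 4).
  k=0: C(35,0)·0.083333^0·0.916667^35 = 0.0475774
  k=1: C(35,1)·0.083333^1·0.916667^34 = 0.1513825
  k=2: C(35,2)·0.083333^2·0.916667^33 = 0.2339548
  k=3: C(35,3)·0.083333^3·0.916667^32 = 0.2339548
  k=4: C(35,4)·0.083333^4·0.916667^31 = 0.1701489
1 − 0.8370184 = 0.1629816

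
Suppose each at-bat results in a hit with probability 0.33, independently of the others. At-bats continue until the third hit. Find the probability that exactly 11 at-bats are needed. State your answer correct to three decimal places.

0.066

Y = trial on which the third success occurs; negative binomial, r=3, p=0.33.
P(Y=11) = C(10,2) · p^3 · (1−p)^8
= 45 · 0.035937 · 0.040607 = 0.06567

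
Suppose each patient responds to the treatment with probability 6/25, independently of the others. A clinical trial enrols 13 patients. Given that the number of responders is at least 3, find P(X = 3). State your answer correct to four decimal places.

X ~ Binomial(13, 0.24). Want P(X=3 | X≥3) = P(X=3) / P(X≥3).
P(X=3) = C(13,3)·0.24^3·0.76^10 = 0.254177
P(X≥3) = 1 − 0.028221 − 0.115856 − 0.219516 = 0.636407
Ratio = 0.254177 / 0.636407 = 0.399393

0.3994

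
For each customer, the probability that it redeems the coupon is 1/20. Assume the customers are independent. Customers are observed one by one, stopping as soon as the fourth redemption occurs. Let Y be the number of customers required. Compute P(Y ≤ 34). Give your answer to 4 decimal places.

0.0881

Finishing within 34 customers ⇔ at least 4 successes in the first 34. With X ~ Binomial(34, 0.05), P(Y ≤ 34) = 1 − P(X ≤ 3).
  k=0: C(34,0)·0.05^0·0.95^34 = 0.174825
  k=1: C(34,1)·0.05^1·0.95^33 = 0.312844
  k=2: C(34,2)·0.05^2·0.95^32 = 0.271680
  k=3: C(34,3)·0.05^3·0.95^31 = 0.152522
1 − 0.911871 = 0.088129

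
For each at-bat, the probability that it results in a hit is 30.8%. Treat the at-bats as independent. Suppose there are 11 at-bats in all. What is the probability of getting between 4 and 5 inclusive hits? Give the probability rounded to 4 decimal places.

X ~ Binomial(11, 0.308); P(4 ≤ X ≤ 5) = Σ C(11,k) p^k (1−p)^(11−k) over k:
  k=4: C(11,4)·0.308^4·0.692^7 = 0.225663
  k=5: C(11,5)·0.308^5·0.692^6 = 0.140615
Total = 0.366278

0.3663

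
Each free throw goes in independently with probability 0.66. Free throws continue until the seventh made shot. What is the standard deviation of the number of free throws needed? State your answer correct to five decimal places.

Y = total free throws until the seventh success; negative binomial with r=7, p=0.66.
SD(Y) = √[r(1−p)/p²] = √(5.4637282) = 2.3374619

2.33746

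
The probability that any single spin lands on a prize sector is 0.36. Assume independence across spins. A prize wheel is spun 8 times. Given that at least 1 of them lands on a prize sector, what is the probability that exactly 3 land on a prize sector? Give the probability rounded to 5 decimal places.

X ~ Binomial(8, 0.36). Want P(X=3 | X≥1) = P(X=3) / P(X≥1).
P(X=3) = C(8,3)·0.36^3·0.64^5 = 0.2805404
P(X≥1) = 1 − 0.0281475 = 0.9718525
Ratio = 0.2805404 / 0.9718525 = 0.2886656

0.28867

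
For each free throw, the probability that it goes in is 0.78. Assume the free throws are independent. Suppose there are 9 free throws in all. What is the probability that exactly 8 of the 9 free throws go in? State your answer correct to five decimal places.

0.27128

X ~ Binomial(n=9, p=0.78).
P(X=8) = C(9,8) · p^8 · (1−p)^1
= 9 · 0.13701 · 0.22 = 0.2712826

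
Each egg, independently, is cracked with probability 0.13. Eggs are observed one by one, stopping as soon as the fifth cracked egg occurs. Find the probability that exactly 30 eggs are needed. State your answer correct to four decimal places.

Y = trial on which the fifth success occurs; negative binomial, r=5, p=0.13.
P(Y=30) = C(29,4) · p^5 · (1−p)^25
= 23751 · 3.7129e-05 · 0.03076 = 0.027126

0.0271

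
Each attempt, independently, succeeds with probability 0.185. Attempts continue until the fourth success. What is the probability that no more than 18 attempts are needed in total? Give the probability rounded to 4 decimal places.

Finishing within 18 attempts ⇔ at least 4 successes in the first 18. With X ~ Binomial(18, 0.185), P(Y ≤ 18) = 1 − P(X ≤ 3).
  k=0: C(18,0)·0.185^0·0.815^18 = 0.025167
  k=1: C(18,1)·0.185^1·0.815^17 = 0.102831
  k=2: C(18,2)·0.185^2·0.815^16 = 0.198407
  k=3: C(18,3)·0.185^3·0.815^15 = 0.240198
1 − 0.566603 = 0.433397

0.4334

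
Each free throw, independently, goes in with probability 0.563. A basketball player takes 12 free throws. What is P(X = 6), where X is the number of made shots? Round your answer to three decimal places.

0.205

X ~ Binomial(n=12, p=0.563).
P(X=6) = C(12,6) · p^6 · (1−p)^6
= 924 · 0.031846 · 0.0069645 = 0.20493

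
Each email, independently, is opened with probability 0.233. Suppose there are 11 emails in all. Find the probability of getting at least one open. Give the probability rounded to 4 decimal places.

0.9460

P(at least one) = 1 − P(none) = 1 − (1 − 0.233)^11
= 1 − 0.054044 = 0.945956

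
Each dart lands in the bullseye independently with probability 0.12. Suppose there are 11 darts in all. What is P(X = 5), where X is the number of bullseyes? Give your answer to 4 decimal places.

0.0053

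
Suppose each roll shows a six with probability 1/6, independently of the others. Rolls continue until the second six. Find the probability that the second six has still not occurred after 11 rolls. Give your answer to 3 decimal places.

0.431

Needing more than 11 rolls ⇔ fewer than 2 successes in the first 11. With X ~ Binomial(11, 0.166667), P(Y > 11) = P(X ≤ 1).
  k=0: C(11,0)·0.166667^0·0.833333^11 = 0.13459
  k=1: C(11,1)·0.166667^1·0.833333^10 = 0.29609
P(X ≤ 1) = 0.43068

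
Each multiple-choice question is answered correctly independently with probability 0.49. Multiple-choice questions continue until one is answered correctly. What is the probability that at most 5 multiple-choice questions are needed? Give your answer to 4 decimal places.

0.9655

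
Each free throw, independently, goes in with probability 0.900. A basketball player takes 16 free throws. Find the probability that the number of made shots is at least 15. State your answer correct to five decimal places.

0.51473

X ~ Binomial(16, 0.90); P(X ≥ 15) = Σ C(16,k) p^k (1−p)^(16−k) over k:
  k=15: C(16,15)·0.90^15·0.10^1 = 0.3294258
  k=16: C(16,16)·0.90^16·0.10^0 = 0.1853020
Total = 0.5147278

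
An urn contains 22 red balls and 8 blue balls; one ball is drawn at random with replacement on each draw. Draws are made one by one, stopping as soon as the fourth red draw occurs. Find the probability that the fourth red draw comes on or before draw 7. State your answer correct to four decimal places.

Finishing within 7 draws ⇔ at least 4 successes in the first 7. With X ~ Binomial(7, 0.733333), P(Y ≤ 7) = 1 − P(X ≤ 3).
  k=0: C(7,0)·0.733333^0·0.266667^7 = 0.000096
  k=1: C(7,1)·0.733333^1·0.266667^6 = 0.001846
  k=2: C(7,2)·0.733333^2·0.266667^5 = 0.015229
  k=3: C(7,3)·0.733333^3·0.266667^4 = 0.069799
1 − 0.086969 = 0.913031

0.9130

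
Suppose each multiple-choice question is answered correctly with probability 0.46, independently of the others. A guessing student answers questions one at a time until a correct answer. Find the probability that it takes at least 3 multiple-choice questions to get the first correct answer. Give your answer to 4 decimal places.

Y = number of multiple-choice questions to the first success; geometric, p = 0.46.
P(Y > 2) = P(first 2 all fail) = (1−p)^2 = 0.291600

0.2916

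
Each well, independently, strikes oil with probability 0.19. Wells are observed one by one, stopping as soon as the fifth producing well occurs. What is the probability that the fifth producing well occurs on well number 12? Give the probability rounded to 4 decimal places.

Y = trial on which the fifth success occurs; negative binomial, r=5, p=0.19.
P(Y=12) = C(11,4) · p^5 · (1−p)^7
= 330 · 0.00024761 · 0.22877 = 0.018693

0.0187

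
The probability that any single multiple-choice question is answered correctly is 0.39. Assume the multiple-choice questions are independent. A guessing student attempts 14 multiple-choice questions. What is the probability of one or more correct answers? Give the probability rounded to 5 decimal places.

0.99901

P(at least one) = 1 − P(none) = 1 − (1 − 0.39)^14
= 1 − 0.0009877 = 0.9990123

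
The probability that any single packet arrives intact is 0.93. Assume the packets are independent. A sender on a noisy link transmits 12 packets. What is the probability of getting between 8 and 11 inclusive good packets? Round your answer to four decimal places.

X ~ Binomial(12, 0.93); P(8 ≤ X ≤ 11) = Σ C(12,k) p^k (1−p)^(12−k) over k:
  k=8: C(12,8)·0.93^8·0.07^4 = 0.006651
  k=9: C(12,9)·0.93^9·0.07^3 = 0.039270
  k=10: C(12,10)·0.93^10·0.07^2 = 0.156520
  k=11: C(12,11)·0.93^11·0.07^1 = 0.378087
Total = 0.580528

0.5805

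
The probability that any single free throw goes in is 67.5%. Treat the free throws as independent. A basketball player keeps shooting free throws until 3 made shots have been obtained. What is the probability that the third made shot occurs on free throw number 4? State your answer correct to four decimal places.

Y = trial on which the third success occurs; negative binomial, r=3, p=0.675.
P(Y=4) = C(3,2) · p^3 · (1−p)^1
= 3 · 0.30755 · 0.325 = 0.299858

0.2999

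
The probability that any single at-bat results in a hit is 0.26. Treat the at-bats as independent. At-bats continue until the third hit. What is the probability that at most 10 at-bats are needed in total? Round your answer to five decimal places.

Finishing within 10 at-bats ⇔ at least 3 successes in the first 10. With X ~ Binomial(10, 0.26), P(Y ≤ 10) = 1 − P(X ≤ 2).
  k=0: C(10,0)·0.26^0·0.74^10 = 0.0492399
  k=1: C(10,1)·0.26^1·0.74^9 = 0.1730051
  k=2: C(10,2)·0.26^2·0.74^8 = 0.2735350
1 − 0.4957800 = 0.5042200

0.50422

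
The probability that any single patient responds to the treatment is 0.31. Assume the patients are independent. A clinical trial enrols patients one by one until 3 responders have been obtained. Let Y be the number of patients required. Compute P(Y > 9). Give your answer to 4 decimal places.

0.4364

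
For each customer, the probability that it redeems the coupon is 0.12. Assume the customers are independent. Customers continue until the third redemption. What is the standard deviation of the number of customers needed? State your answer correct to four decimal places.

13.5401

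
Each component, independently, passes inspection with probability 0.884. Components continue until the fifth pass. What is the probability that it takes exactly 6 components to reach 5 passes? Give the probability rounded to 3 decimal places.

0.313

Y = trial on which the fifth success occurs; negative binomial, r=5, p=0.884.
P(Y=6) = C(5,4) · p^5 · (1−p)^1
= 5 · 0.53984 · 0.116 = 0.31310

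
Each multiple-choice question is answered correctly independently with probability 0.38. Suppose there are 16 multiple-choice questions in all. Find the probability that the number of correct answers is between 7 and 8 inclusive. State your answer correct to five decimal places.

0.29936

X ~ Binomial(16, 0.38); P(7 ≤ X ≤ 8) = Σ C(16,k) p^k (1−p)^(16−k) over k:
  k=7: C(16,7)·0.38^7·0.62^9 = 0.1771889
  k=8: C(16,8)·0.38^8·0.62^8 = 0.1221746
Total = 0.2993634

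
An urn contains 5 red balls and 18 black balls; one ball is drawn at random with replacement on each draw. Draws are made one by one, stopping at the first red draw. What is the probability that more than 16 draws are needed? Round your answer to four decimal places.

Y = number of draws to the first success; geometric, p = 0.217391.
P(Y > 16) = P(first 16 all fail) = (1−p)^16 = 0.019802

0.0198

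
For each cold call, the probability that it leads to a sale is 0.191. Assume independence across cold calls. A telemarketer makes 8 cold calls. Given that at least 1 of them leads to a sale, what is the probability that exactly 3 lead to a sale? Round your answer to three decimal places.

X ~ Binomial(8, 0.191). Want P(X=3 | X≥1) = P(X=3) / P(X≥1).
P(X=3) = C(8,3)·0.191^3·0.809^5 = 0.13522
P(X≥1) = 1 − 0.18348 = 0.81652
Ratio = 0.13522 / 0.81652 = 0.16560

0.166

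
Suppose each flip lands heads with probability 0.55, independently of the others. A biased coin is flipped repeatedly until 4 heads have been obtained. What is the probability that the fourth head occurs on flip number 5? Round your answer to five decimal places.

0.16471

Y = trial on which the fourth success occurs; negative binomial, r=4, p=0.55.
P(Y=5) = C(4,3) · p^4 · (1−p)^1
= 4 · 0.091506 · 0.45 = 0.1647113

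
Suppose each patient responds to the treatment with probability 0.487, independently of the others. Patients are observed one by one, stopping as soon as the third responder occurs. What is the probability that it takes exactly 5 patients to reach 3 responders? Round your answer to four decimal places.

0.1824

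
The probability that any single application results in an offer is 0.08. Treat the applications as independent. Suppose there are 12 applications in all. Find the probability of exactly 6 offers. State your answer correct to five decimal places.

0.00015

X ~ Binomial(n=12, p=0.08).
P(X=6) = C(12,6) · p^6 · (1−p)^6
= 924 · 2.6214e-07 · 0.60636 = 0.0001469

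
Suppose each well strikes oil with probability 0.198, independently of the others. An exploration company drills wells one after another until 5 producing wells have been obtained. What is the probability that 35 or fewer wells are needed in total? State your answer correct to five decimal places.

0.84997

Finishing within 35 wells ⇔ at least 5 successes in the first 35. With X ~ Binomial(35, 0.198), P(Y ≤ 35) = 1 − P(X ≤ 4).
  k=0: C(35,0)·0.198^0·0.802^35 = 0.0004427
  k=1: C(35,1)·0.198^1·0.802^34 = 0.0038253
  k=2: C(35,2)·0.198^2·0.802^33 = 0.0160547
  k=3: C(35,3)·0.198^3·0.802^32 = 0.0435999
  k=4: C(35,4)·0.198^4·0.802^31 = 0.0861124
1 − 0.1500349 = 0.8499651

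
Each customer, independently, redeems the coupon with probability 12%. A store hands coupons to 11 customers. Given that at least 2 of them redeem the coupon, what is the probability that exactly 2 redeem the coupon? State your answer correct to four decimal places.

0.6472

X ~ Binomial(11, 0.12). Want P(X=2 | X≥2) = P(X=2) / P(X≥2).
P(X=2) = C(11,2)·0.12^2·0.88^9 = 0.250651
P(X≥2) = 1 − 0.245081 − 0.367621 = 0.387298
Ratio = 0.250651 / 0.387298 = 0.647179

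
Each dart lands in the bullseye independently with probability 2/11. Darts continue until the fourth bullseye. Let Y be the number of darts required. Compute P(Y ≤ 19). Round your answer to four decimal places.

0.4633

Finishing within 19 darts ⇔ at least 4 successes in the first 19. With X ~ Binomial(19, 0.181818), P(Y ≤ 19) = 1 − P(X ≤ 3).
  k=0: C(19,0)·0.181818^0·0.818182^19 = 0.022088
  k=1: C(19,1)·0.181818^1·0.818182^18 = 0.093258
  k=2: C(19,2)·0.181818^2·0.818182^17 = 0.186517
  k=3: C(19,3)·0.181818^3·0.818182^16 = 0.234873
1 − 0.536735 = 0.463265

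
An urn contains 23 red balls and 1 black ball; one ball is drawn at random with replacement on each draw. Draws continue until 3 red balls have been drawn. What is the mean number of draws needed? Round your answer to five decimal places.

3.13043

Y = total draws until the third success; negative binomial with r=3, p=0.958333.
E[Y] = r / p = 3 / 0.958333 = 3.1304348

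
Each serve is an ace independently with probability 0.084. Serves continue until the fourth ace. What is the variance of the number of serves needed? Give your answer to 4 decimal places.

519.2744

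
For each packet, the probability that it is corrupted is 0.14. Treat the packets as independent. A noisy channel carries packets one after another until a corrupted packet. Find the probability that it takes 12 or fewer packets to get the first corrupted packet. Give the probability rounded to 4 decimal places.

0.8363

Y = number of packets to the first success; geometric, p = 0.14.
P(Y ≤ 12) = 1 − (1−p)^12 = 1 − 0.163675 = 0.836325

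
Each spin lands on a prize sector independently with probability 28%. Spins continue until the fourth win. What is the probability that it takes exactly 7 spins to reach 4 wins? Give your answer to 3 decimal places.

Y = trial on which the fourth success occurs; negative binomial, r=4, p=0.28.
P(Y=7) = C(6,3) · p^4 · (1−p)^3
= 20 · 0.0061466 · 0.37325 = 0.04588

0.046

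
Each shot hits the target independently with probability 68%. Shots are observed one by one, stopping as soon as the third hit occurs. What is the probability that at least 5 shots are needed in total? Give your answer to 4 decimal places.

0.3837

Needing more than 4 shots ⇔ fewer than 3 successes in the first 4. With X ~ Binomial(4, 0.68), P(Y > 4) = P(X ≤ 2).
  k=0: C(4,0)·0.68^0·0.32^4 = 0.010486
  k=1: C(4,1)·0.68^1·0.32^3 = 0.089129
  k=2: C(4,2)·0.68^2·0.32^2 = 0.284099
P(X ≤ 2) = 0.383713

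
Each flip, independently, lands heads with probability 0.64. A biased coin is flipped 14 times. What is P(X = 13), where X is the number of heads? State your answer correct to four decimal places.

X ~ Binomial(n=14, p=0.64).
P(X=13) = C(14,13) · p^13 · (1−p)^1
= 14 · 0.0030223 · 0.36 = 0.015232

0.0152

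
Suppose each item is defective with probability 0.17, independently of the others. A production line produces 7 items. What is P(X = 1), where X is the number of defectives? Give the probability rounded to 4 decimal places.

X ~ Binomial(n=7, p=0.17).
P(X=1) = C(7,1) · p^1 · (1−p)^6
= 7 · 0.17 · 0.32694 = 0.389059

0.3891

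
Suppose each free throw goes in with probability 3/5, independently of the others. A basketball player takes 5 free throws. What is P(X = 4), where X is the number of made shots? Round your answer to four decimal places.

X ~ Binomial(n=5, p=0.60).
P(X=4) = C(5,4) · p^4 · (1−p)^1
= 5 · 0.1296 · 0.4 = 0.259200

0.2592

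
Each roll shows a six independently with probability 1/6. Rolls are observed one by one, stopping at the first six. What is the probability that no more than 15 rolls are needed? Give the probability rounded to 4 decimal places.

Y = number of rolls to the first success; geometric, p = 0.166667.
P(Y ≤ 15) = 1 − (1−p)^15 = 1 − 0.064905 = 0.935095

0.9351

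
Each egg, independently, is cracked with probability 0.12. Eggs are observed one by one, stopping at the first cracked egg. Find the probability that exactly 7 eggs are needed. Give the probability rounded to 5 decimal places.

0.05573

Geometric (trials to first success), p = 0.12.
P(Y = 7) = (1−p)^6 · p = 0.4644 · 0.12 = 0.0557285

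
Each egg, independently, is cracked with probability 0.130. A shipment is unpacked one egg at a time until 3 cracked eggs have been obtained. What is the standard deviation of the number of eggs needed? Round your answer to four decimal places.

12.4273

Y = total eggs until the third success; negative binomial with r=3, p=0.13.
SD(Y) = √[r(1−p)/p²] = √(154.437870) = 12.427303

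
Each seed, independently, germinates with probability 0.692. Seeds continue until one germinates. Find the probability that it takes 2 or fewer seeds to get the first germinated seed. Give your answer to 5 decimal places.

0.90514

Y = number of seeds to the first success; geometric, p = 0.692.
P(Y ≤ 2) = 1 − (1−p)^2 = 1 − 0.0948640 = 0.9051360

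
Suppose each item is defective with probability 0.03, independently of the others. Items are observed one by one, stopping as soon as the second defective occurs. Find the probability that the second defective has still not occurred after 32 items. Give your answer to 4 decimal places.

0.7507

Needing more than 32 items ⇔ fewer than 2 successes in the first 32. With X ~ Binomial(32, 0.03), P(Y > 32) = P(X ≤ 1).
  k=0: C(32,0)·0.03^0·0.97^32 = 0.377308
  k=1: C(32,1)·0.03^1·0.97^31 = 0.373418
P(X ≤ 1) = 0.750725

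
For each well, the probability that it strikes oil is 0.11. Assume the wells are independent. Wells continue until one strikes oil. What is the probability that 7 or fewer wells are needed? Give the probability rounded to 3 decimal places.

Y = number of wells to the first success; geometric, p = 0.11.
P(Y ≤ 7) = 1 − (1−p)^7 = 1 − 0.44231 = 0.55769

0.558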